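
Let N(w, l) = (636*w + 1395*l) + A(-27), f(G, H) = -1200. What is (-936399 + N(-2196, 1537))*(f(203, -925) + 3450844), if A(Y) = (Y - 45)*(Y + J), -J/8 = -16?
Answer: -676861548528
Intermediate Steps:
J = 128 (J = -8*(-16) = 128)
A(Y) = (-45 + Y)*(128 + Y) (A(Y) = (Y - 45)*(Y + 128) = (-45 + Y)*(128 + Y))
N(w, l) = -7272 + 636*w + 1395*l (N(w, l) = (636*w + 1395*l) + (-5760 + (-27)² + 83*(-27)) = (636*w + 1395*l) + (-5760 + 729 - 2241) = (636*w + 1395*l) - 7272 = -7272 + 636*w + 1395*l)
(-936399 + N(-2196, 1537))*(f(203, -925) + 3450844) = (-936399 + (-7272 + 636*(-2196) + 1395*1537))*(-1200 + 3450844) = (-936399 + (-7272 - 1396656 + 2144115))*3449644 = (-936399 + 740187)*3449644 = -196212*3449644 = -676861548528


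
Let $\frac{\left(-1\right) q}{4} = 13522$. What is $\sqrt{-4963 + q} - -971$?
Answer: $971 + i \sqrt{59051} \approx 971.0 + 243.0 i$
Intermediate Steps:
$q = -54088$ ($q = \left(-4\right) 13522 = -54088$)
$\sqrt{-4963 + q} - -971 = \sqrt{-4963 - 54088} - -971 = \sqrt{-59051} + 971 = i \sqrt{59051} + 971 = 971 + i \sqrt{59051}$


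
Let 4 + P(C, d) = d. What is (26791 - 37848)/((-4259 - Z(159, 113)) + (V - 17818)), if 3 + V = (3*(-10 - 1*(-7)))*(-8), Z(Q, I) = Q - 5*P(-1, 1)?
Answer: 11057/22182 ≈ 0.49847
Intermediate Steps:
P(C, d) = -4 + d
Z(Q, I) = 15 + Q (Z(Q, I) = Q - 5*(-4 + 1) = Q - 5*(-3) = Q + 15 = 15 + Q)
V = 69 (V = -3 + (3*(-10 - 1*(-7)))*(-8) = -3 + (3*(-10 + 7))*(-8) = -3 + (3*(-3))*(-8) = -3 - 9*(-8) = -3 + 72 = 69)
(26791 - 37848)/((-4259 - Z(159, 113)) + (V - 17818)) = (26791 - 37848)/((-4259 - (15 + 159)) + (69 - 17818)) = -11057/((-4259 - 1*174) - 17749) = -11057/((-4259 - 174) - 17749) = -11057/(-4433 - 17749) = -11057/(-22182) = -11057*(-1/22182) = 11057/22182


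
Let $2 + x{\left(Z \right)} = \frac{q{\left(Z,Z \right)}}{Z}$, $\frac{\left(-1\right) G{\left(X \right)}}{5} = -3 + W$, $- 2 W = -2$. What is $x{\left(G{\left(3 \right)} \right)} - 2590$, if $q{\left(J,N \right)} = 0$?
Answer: $-2592$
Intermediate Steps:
$W = 1$ ($W = \left(- \frac{1}{2}\right) \left(-2\right) = 1$)
$G{\left(X \right)} = 10$ ($G{\left(X \right)} = - 5 \left(-3 + 1\right) = \left(-5\right) \left(-2\right) = 10$)
$x{\left(Z \right)} = -2$ ($x{\left(Z \right)} = -2 + \frac{0}{Z} = -2 + 0 = -2$)
$x{\left(G{\left(3 \right)} \right)} - 2590 = -2 - 2590 = -2592$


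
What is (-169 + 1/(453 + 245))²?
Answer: 13914797521/487204 ≈ 28561.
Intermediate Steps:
(-169 + 1/(453 + 245))² = (-169 + 1/698)² = (-117961/698)² = 13914797521/487204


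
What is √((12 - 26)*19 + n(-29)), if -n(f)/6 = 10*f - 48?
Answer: √1762 ≈ 41.976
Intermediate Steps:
n(f) = 288 - 60*f (n(f) = -6*(10*f - 48) = -6*(-48 + 10*f) = 288 - 60*f)
√((12 - 26)*19 + n(-29)) = √((12 - 26)*19 + (288 - 60*(-29))) = √(-14*19 + (288 + 1740)) = √(-266 + 2028) = √1762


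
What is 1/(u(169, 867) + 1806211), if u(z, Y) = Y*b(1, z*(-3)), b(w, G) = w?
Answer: 1/1807078 ≈ 5.5338e-7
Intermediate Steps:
u(z, Y) = Y (u(z, Y) = Y*1 = Y)
1/(u(169, 867) + 1806211) = 1/(867 + 1806211) = 1/1807078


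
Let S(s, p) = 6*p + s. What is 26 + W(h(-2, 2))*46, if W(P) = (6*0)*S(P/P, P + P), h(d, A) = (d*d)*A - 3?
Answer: 26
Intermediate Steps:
S(s, p) = s + 6*p
h(d, A) = -3 + A*d² (h(d, A) = d²*A - 3 = A*d² - 3 = -3 + A*d²)
W(P) = 0 (W(P) = (6*0)*(P/P + 6*(P + P)) = 0*(1 + 6*(2*P)) = 0*(1 + 12*P) = 0)
26 + W(h(-2, 2))*46 = 26 + 0*46 = 26 + 0 = 26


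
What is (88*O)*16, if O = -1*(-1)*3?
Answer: 4224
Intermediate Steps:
O = 3 (O = 1*3 = 3)
(88*O)*16 = (88*3)*16 = 264*16 = 4224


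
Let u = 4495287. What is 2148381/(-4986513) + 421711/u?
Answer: -839413532956/2490645229359 ≈ -0.33703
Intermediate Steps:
2148381/(-4986513) + 421711/u = 2148381/(-4986513) + 421711/4495287 = 2148381*(-1/4986513) + 421711*(1/4495287) = -238709/554057 + 421711/4495287 = -839413532956/2490645229359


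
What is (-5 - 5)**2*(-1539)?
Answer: -153900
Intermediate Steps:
(-5 - 5)**2*(-1539) = (-10)**2*(-1539) = 100*(-1539) = -153900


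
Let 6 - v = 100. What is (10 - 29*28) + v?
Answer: -896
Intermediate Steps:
v = -94 (v = 6 - 1*100 = 6 - 100 = -94)
(10 - 29*28) + v = (10 - 29*28) - 94 = (10 - 812) - 94 = -802 - 94 = -896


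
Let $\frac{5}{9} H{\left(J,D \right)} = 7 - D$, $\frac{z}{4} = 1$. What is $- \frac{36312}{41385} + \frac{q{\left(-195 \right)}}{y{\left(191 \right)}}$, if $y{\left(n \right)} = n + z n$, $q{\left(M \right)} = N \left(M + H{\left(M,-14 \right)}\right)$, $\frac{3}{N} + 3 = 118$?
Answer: $- \frac{15009298}{17022875} \approx -0.88171$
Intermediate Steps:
$z = 4$ ($z = 4 \cdot 1 = 4$)
$N = \frac{3}{115}$ ($N = \frac{3}{-3 + 118} = \frac{3}{115} \approx 0.026087$)
$H{\left(J,D \right)} = \frac{63}{5} - \frac{9 D}{5}$ ($H{\left(J,D \right)} = \frac{9 \left(7 - D\right)}{5} = \frac{63}{5} - \frac{9 D}{5}$)
$q{\left(M \right)} = \frac{567}{575} + \frac{3 M}{115}$ ($q{\left(M \right)} = \frac{3 \left(M + \left(\frac{63}{5} - - \frac{126}{5}\right)\right)}{115} = \frac{3 \left(M + \left(\frac{63}{5} + \frac{126}{5}\right)\right)}{115} = \frac{3 \left(M + \frac{189}{5}\right)}{115} = \frac{3 \left(\frac{189}{5} + M\right)}{115} = \frac{567}{575} + \frac{3 M}{115}$)
$y{\left(n \right)} = 5 n$ ($y{\left(n \right)} = n + 4 n = 5 n$)
$- \frac{36312}{41385} + \frac{q{\left(-195 \right)}}{y{\left(191 \right)}} = - \frac{36312}{41385} + \frac{\frac{567}{575} + \frac{3}{115} \left(-195\right)}{5 \cdot 191} = \left(-36312\right) \frac{1}{41385} + \frac{\frac{567}{575} - \frac{117}{23}}{955} = - \frac{136}{155} - \frac{2358}{549125} = - \frac{15009298}{17022875}$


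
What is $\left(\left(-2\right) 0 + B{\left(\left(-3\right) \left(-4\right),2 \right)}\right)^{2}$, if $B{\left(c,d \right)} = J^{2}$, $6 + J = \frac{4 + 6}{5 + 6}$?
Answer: $\frac{9834496}{14641} \approx 671.71$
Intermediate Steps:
$J = - \frac{56}{11}$ ($J = -6 + \frac{4 + 6}{5 + 6} = -6 + \frac{10}{11} = - \frac{56}{11} \approx -5.0909$)
$B{\left(c,d \right)} = \frac{3136}{121}$ ($B{\left(c,d \right)} = \left(- \frac{56}{11}\right)^{2} = \frac{3136}{121}$)
$\left(\left(-2\right) 0 + B{\left(\left(-3\right) \left(-4\right),2 \right)}\right)^{2} = \left(\left(-2\right) 0 + \frac{3136}{121}\right)^{2} = \left(0 + \frac{3136}{121}\right)^{2} = \left(\frac{3136}{121}\right)^{2} = \frac{9834496}{14641}$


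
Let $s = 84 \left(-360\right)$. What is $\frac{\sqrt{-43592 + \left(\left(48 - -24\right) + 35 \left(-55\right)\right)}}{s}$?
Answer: $- \frac{i \sqrt{45445}}{30240} \approx - 0.0070495 i$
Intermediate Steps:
$s = -30240$
$\frac{\sqrt{-43592 + \left(\left(48 - -24\right) + 35 \left(-55\right)\right)}}{s} = \frac{\sqrt{-43592 + \left(\left(48 - -24\right) + 35 \left(-55\right)\right)}}{-30240} = \sqrt{-43592 + \left(\left(48 + 24\right) - 1925\right)} \left(- \frac{1}{30240}\right) = \sqrt{-43592 + \left(72 - 1925\right)} \left(- \frac{1}{30240}\right) = \sqrt{-43592 - 1853} \left(- \frac{1}{30240}\right) = \sqrt{-45445} \left(- \frac{1}{30240}\right) = i \sqrt{45445} \left(- \frac{1}{30240}\right) = - \frac{i \sqrt{45445}}{30240}$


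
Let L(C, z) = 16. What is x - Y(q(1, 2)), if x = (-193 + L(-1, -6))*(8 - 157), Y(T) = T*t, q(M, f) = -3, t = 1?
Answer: 26376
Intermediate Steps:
Y(T) = T (Y(T) = T*1 = T)
x = 26373 (x = (-193 + 16)*(8 - 157) = -177*(-149) = 26373)
x - Y(q(1, 2)) = 26373 - 1*(-3) = 26373 + 3 = 26376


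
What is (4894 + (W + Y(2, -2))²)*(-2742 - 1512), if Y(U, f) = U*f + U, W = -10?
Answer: -21431652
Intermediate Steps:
Y(U, f) = U + U*f
(4894 + (W + Y(2, -2))²)*(-2742 - 1512) = (4894 + (-10 + 2*(1 - 2))²)*(-2742 - 1512) = (4894 + (-10 + 2*(-1))²)*(-4254) = (4894 + (-10 - 2)²)*(-4254) = (4894 + (-12)²)*(-4254) = (4894 + 144)*(-4254) = 5038*(-4254) = -21431652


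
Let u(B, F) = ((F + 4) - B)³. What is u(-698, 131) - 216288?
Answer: 577793249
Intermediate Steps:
u(B, F) = (4 + F - B)³ (u(B, F) = ((4 + F) - B)³ = (4 + F - B)³)
u(-698, 131) - 216288 = (4 + 131 - 1*(-698))³ - 216288 = (4 + 131 + 698)³ - 216288 = 833³ - 216288 = 578009537 - 216288 = 577793249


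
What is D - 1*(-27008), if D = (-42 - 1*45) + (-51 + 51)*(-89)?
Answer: 26921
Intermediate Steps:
D = -87 (D = (-42 - 45) + 0*(-89) = -87 + 0 = -87)
D - 1*(-27008) = -87 - 1*(-27008) = -87 + 27008 = 26921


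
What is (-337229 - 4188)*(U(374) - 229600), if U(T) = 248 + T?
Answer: 78176981826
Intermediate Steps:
(-337229 - 4188)*(U(374) - 229600) = (-337229 - 4188)*((248 + 374) - 229600) = -341417*(622 - 229600) = -341417*(-228978) = 78176981826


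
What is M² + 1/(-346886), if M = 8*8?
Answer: 1420845055/346886 ≈ 4096.0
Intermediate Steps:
M = 64
M² + 1/(-346886) = 64² + 1/(-346886) = 4096 - 1/346886 = 1420845055/346886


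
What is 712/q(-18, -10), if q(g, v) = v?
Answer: -356/5 ≈ -71.200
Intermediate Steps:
712/q(-18, -10) = 712/(-10) = 712*(-1/10) = -356/5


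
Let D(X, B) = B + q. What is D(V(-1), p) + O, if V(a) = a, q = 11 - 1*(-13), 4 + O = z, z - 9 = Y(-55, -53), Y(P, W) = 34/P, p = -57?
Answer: -1574/55 ≈ -28.618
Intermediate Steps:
z = 461/55 (z = 9 + 34/(-55) = 9 + 34*(-1/55) = 9 - 34/55 = 461/55 ≈ 8.3818)
O = 241/55 (O = -4 + 461/55 = 241/55 ≈ 4.3818)
q = 24 (q = 11 + 13 = 24)
D(X, B) = 24 + B (D(X, B) = B + 24 = 24 + B)
D(V(-1), p) + O = (24 - 57) + 241/55 = -33 + 241/55 = -1574/55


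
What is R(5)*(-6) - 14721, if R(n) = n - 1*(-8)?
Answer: -14799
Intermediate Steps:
R(n) = 8 + n (R(n) = n + 8 = 8 + n)
R(5)*(-6) - 14721 = (8 + 5)*(-6) - 14721 = 13*(-6) - 14721 = -78 - 14721 = -14799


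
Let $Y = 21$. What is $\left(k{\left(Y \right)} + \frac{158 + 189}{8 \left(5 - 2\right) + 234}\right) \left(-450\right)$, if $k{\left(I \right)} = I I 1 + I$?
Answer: $- \frac{8965725}{43} \approx -2.0851 \cdot 10^{5}$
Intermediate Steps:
$k{\left(I \right)} = I + I^{2}$ ($k{\left(I \right)} = I^{2} \cdot 1 + I = I^{2} + I = I + I^{2}$)
$\left(k{\left(Y \right)} + \frac{158 + 189}{8 \left(5 - 2\right) + 234}\right) \left(-450\right) = \left(21 \left(1 + 21\right) + \frac{158 + 189}{8 \left(5 - 2\right) + 234}\right) \left(-450\right) = \left(21 \cdot 22 + \frac{347}{8 \cdot 3 + 234}\right) \left(-450\right) = \left(462 + \frac{347}{24 + 234}\right) \left(-450\right) = \left(462 + \frac{347}{258}\right) \left(-450\right) = \frac{119543}{258} \left(-450\right) = - \frac{8965725}{43}$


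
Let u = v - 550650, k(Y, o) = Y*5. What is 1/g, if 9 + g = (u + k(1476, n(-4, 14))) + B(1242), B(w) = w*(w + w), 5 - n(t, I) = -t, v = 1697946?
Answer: 1/4239795 ≈ 2.3586e-7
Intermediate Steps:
n(t, I) = 5 + t (n(t, I) = 5 - (-1)*t = 5 + t)
k(Y, o) = 5*Y
B(w) = 2*w² (B(w) = w*(2*w) = 2*w²)
u = 1147296 (u = 1697946 - 550650 = 1147296)
g = 4239795 (g = -9 + ((1147296 + 5*1476) + 2*1242²) = -9 + ((1147296 + 7380) + 2*1542564) = -9 + (1154676 + 3085128) = -9 + 4239804 = 4239795)
1/g = 1/4239795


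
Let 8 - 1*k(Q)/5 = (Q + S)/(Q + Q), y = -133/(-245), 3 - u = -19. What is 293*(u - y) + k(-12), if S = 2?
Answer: 2656441/420 ≈ 6324.9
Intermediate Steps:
u = 22 (u = 3 - 1*(-19) = 3 + 19 = 22)
y = 19/35 (y = -133*(-1/245) = 19/35 ≈ 0.54286)
k(Q) = 40 - 5*(2 + Q)/(2*Q) (k(Q) = 40 - 5*(Q + 2)/(Q + Q) = 40 - 5*(2 + Q)/(2*Q))
293*(u - y) + k(-12) = 293*(22 - 1*19/35) + (75/2 - 5/(-12)) = 293*(22 - 19/35) + (75/2 - 5*(-1/12)) = 293*(751/35) + (75/2 + 5/12) = 220043/35 + 455/12 = 2656441/420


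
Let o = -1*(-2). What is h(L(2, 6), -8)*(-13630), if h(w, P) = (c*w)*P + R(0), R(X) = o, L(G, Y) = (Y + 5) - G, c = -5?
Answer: -4934060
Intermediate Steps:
o = 2
L(G, Y) = 5 + Y - G (L(G, Y) = (5 + Y) - G = 5 + Y - G)
R(X) = 2
h(w, P) = 2 - 5*P*w (h(w, P) = (-5*w)*P + 2 = -5*P*w + 2 = 2 - 5*P*w)
h(L(2, 6), -8)*(-13630) = (2 - 5*(-8)*(5 + 6 - 1*2))*(-13630) = (2 - 5*(-8)*(5 + 6 - 2))*(-13630) = (2 - 5*(-8)*9)*(-13630) = (2 + 360)*(-13630) = 362*(-13630) = -4934060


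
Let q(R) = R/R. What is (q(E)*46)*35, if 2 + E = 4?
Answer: 1610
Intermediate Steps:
E = 2 (E = -2 + 4 = 2)
q(R) = 1
(q(E)*46)*35 = (1*46)*35 = 46*35 = 1610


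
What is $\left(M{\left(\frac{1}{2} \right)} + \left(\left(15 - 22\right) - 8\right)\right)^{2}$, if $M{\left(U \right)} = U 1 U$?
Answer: $\frac{3481}{16} \approx 217.56$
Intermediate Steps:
$M{\left(U \right)} = U^{2}$ ($M{\left(U \right)} = U U = U^{2}$)
$\left(M{\left(\frac{1}{2} \right)} + \left(\left(15 - 22\right) - 8\right)\right)^{2} = \left(\left(\frac{1}{2}\right)^{2} + \left(\left(15 - 22\right) - 8\right)\right)^{2} = \left(\left(\frac{1}{2}\right)^{2} - 15\right)^{2} = \left(\frac{1}{4} - 15\right)^{2} = \left(- \frac{59}{4}\right)^{2} = \frac{3481}{16}$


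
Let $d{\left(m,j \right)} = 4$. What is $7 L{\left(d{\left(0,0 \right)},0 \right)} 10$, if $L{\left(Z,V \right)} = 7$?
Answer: $490$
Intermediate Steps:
$7 L{\left(d{\left(0,0 \right)},0 \right)} 10 = 7 \cdot 7 \cdot 10 = 49 \cdot 10 = 490$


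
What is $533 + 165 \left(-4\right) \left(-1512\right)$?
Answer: $998453$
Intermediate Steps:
$533 + 165 \left(-4\right) \left(-1512\right) = 533 - -997920 = 533 + 997920 = 998453$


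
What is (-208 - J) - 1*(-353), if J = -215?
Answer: 360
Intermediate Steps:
(-208 - J) - 1*(-353) = (-208 - 1*(-215)) - 1*(-353) = (-208 + 215) + 353 = 7 + 353 = 360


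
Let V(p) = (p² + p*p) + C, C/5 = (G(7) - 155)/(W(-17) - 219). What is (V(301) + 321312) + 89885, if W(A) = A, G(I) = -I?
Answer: 69903487/118 ≈ 5.9240e+5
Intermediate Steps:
C = 405/118 (C = 5*((-1*7 - 155)/(-17 - 219)) = 5*((-7 - 155)/(-236)) = 5*(-162*(-1/236)) = 5*(81/118) = 405/118 ≈ 3.4322)
V(p) = 405/118 + 2*p² (V(p) = (p² + p*p) + 405/118 = (p² + p²) + 405/118 = 2*p² + 405/118 = 405/118 + 2*p²)
(V(301) + 321312) + 89885 = ((405/118 + 2*301²) + 321312) + 89885 = ((405/118 + 2*90601) + 321312) + 89885 = ((405/118 + 181202) + 321312) + 89885 = (21382241/118 + 321312) + 89885 = 59297057/118 + 89885 = 69903487/118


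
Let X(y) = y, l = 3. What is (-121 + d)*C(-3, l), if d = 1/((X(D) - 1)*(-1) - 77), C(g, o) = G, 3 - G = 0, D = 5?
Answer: -9802/27 ≈ -363.04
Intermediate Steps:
G = 3 (G = 3 - 1*0 = 3 + 0 = 3)
C(g, o) = 3
d = -1/81 (d = 1/((5 - 1)*(-1) - 77) = 1/(4*(-1) - 77) = 1/(-4 - 77) = 1/(-81) = -1/81 ≈ -0.012346)
(-121 + d)*C(-3, l) = (-121 - 1/81)*3 = -9802/81*3 = -9802/27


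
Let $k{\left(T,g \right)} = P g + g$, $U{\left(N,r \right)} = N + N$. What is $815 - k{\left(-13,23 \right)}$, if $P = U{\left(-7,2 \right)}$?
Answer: $1114$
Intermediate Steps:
$U{\left(N,r \right)} = 2 N$
$P = -14$ ($P = 2 \left(-7\right) = -14$)
$k{\left(T,g \right)} = - 13 g$ ($k{\left(T,g \right)} = - 14 g + g = - 13 g$)
$815 - k{\left(-13,23 \right)} = 815 - \left(-13\right) 23 = 815 - -299 = 815 + 299 = 1114$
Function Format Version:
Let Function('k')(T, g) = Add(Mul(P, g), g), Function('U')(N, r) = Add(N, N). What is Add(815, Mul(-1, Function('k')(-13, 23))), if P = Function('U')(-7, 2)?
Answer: 1114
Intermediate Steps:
Function('U')(N, r) = Mul(2, N)
P = -14 (P = Mul(2, -7) = -14)
Function('k')(T, g) = Mul(-13, g) (Function('k')(T, g) = Add(Mul(-14, g), g) = Mul(-13, g))
Add(815, Mul(-1, Function('k')(-13, 23))) = Add(815, Mul(-1, Mul(-13, 23))) = Add(815, Mul(-1, -299)) = Add(815, 299) = 1114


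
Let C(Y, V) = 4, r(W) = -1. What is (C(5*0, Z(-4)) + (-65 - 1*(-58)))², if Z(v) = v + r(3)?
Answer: 9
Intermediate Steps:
Z(v) = -1 + v (Z(v) = v - 1 = -1 + v)
(C(5*0, Z(-4)) + (-65 - 1*(-58)))² = (4 + (-65 - 1*(-58)))² = (4 + (-65 + 58))² = (4 - 7)² = (-3)² = 9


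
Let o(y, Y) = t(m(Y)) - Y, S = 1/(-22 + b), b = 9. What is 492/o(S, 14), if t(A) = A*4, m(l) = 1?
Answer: -246/5 ≈ -49.200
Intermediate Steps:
t(A) = 4*A
S = -1/13 (S = 1/(-22 + 9) = 1/(-13) = -1/13 ≈ -0.076923)
o(y, Y) = 4 - Y (o(y, Y) = 4*1 - Y = 4 - Y)
492/o(S, 14) = 492/(4 - 1*14) = 492/(4 - 14) = 492/(-10) = 492*(-1/10) = -246/5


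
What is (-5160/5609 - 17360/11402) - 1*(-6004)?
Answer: 191911258356/31976909 ≈ 6001.6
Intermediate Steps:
(-5160/5609 - 17360/11402) - 1*(-6004) = (-5160*1/5609 - 17360*1/11402) + 6004 = (-5160/5609 - 8680/5701) + 6004 = -78103280/31976909 + 6004 = 191911258356/31976909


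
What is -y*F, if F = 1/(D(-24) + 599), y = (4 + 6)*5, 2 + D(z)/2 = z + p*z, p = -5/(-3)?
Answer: -50/467 ≈ -0.10707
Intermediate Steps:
p = 5/3 (p = -5*(-1/3) = 5/3 ≈ 1.6667)
D(z) = -4 + 16*z/3 (D(z) = -4 + 2*(z + 5*z/3) = -4 + 2*(8*z/3) = -4 + 16*z/3)
y = 50 (y = 10*5 = 50)
F = 1/467 (F = 1/((-4 + (16/3)*(-24)) + 599) = 1/((-4 - 128) + 599) = 1/(-132 + 599) = 1/467 ≈ 0.0021413)
-y*F = -50/467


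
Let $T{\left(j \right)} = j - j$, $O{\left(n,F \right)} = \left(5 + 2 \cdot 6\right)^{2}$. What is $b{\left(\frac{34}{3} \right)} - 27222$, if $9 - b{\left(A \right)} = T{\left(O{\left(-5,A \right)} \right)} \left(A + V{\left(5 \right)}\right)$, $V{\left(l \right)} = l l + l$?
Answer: $-27213$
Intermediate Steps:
$O{\left(n,F \right)} = 289$ ($O{\left(n,F \right)} = \left(5 + 12\right)^{2} = 17^{2} = 289$)
$V{\left(l \right)} = l + l^{2}$ ($V{\left(l \right)} = l^{2} + l = l + l^{2}$)
$T{\left(j \right)} = 0$
$b{\left(A \right)} = 9$ ($b{\left(A \right)} = 9 - 0 \left(A + 5 \left(1 + 5\right)\right) = 9 - 0 \left(A + 5 \cdot 6\right) = 9 - 0 \left(A + 30\right) = 9 - 0 \left(30 + A\right) = 9 - 0 = 9 + 0 = 9$)
$b{\left(\frac{34}{3} \right)} - 27222 = 9 - 27222 = -27213$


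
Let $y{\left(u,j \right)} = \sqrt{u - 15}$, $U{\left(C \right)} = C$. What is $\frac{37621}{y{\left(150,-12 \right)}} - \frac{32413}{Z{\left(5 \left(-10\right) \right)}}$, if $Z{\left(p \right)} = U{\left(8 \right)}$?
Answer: $- \frac{32413}{8} + \frac{37621 \sqrt{15}}{45} \approx -813.72$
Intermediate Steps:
$Z{\left(p \right)} = 8$
$y{\left(u,j \right)} = \sqrt{-15 + u}$
$\frac{37621}{y{\left(150,-12 \right)}} - \frac{32413}{Z{\left(5 \left(-10\right) \right)}} = \frac{37621}{\sqrt{-15 + 150}} - \frac{32413}{8} = \frac{37621}{\sqrt{135}} - \frac{32413}{8} = \frac{37621}{3 \sqrt{15}} - \frac{32413}{8} = 37621 \frac{\sqrt{15}}{45} - \frac{32413}{8} = \frac{37621 \sqrt{15}}{45} - \frac{32413}{8} = - \frac{32413}{8} + \frac{37621 \sqrt{15}}{45}$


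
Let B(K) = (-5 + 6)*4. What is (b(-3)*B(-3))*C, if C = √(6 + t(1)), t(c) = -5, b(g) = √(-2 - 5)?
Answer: 4*I*√7 ≈ 10.583*I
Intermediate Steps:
b(g) = I*√7 (b(g) = √(-7) = I*√7)
C = 1 (C = √(6 - 5) = √1 = 1)
B(K) = 4 (B(K) = 1*4 = 4)
(b(-3)*B(-3))*C = ((I*√7)*4)*1 = (4*I*√7)*1 = 4*I*√7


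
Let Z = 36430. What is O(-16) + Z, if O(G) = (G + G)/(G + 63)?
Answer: 1712178/47 ≈ 36429.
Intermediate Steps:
O(G) = 2*G/(63 + G) (O(G) = (2*G)/(63 + G) = 2*G/(63 + G))
O(-16) + Z = 2*(-16)/(63 - 16) + 36430 = 2*(-16)/47 + 36430 = 2*(-16)*(1/47) + 36430 = -32/47 + 36430 = 1712178/47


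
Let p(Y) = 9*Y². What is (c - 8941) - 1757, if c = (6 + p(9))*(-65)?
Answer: -58473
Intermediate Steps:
c = -47775 (c = (6 + 9*9²)*(-65) = (6 + 9*81)*(-65) = (6 + 729)*(-65) = 735*(-65) = -47775)
(c - 8941) - 1757 = (-47775 - 8941) - 1757 = -56716 - 1757 = -58473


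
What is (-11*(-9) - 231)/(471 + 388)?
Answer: -132/859 ≈ -0.15367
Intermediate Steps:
(-11*(-9) - 231)/(471 + 388) = (99 - 231)/859 = -132*1/859 = -132/859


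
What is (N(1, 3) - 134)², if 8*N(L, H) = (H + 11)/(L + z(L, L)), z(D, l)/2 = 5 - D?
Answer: 23203489/1296 ≈ 17904.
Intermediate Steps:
z(D, l) = 10 - 2*D (z(D, l) = 2*(5 - D) = 10 - 2*D)
N(L, H) = (11 + H)/(8*(10 - L)) (N(L, H) = ((H + 11)/(L + (10 - 2*L)))/8 = ((11 + H)/(10 - L))/8 = (11 + H)/(8*(10 - L)))
(N(1, 3) - 134)² = ((11 + 3)/(8*(10 - 1*1)) - 134)² = ((⅛)*14/(10 - 1) - 134)² = ((⅛)*14/9 - 134)² = ((⅛)*(⅑)*14 - 134)² = (7/36 - 134)² = (-4817/36)² = 23203489/1296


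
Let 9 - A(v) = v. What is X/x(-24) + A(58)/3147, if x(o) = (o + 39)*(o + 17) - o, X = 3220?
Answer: -3379103/84969 ≈ -39.769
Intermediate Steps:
A(v) = 9 - v
x(o) = -o + (17 + o)*(39 + o) (x(o) = (39 + o)*(17 + o) - o = (17 + o)*(39 + o) - o = -o + (17 + o)*(39 + o))
X/x(-24) + A(58)/3147 = 3220/(663 + (-24)² + 55*(-24)) + (9 - 1*58)/3147 = 3220/(663 + 576 - 1320) + (9 - 58)*(1/3147) = 3220/(-81) - 49*1/3147 = 3220*(-1/81) - 49/3147 = -3220/81 - 49/3147 = -3379103/84969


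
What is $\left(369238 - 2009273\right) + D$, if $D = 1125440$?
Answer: $-514595$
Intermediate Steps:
$\left(369238 - 2009273\right) + D = \left(369238 - 2009273\right) + 1125440 = -1640035 + 1125440 = -514595$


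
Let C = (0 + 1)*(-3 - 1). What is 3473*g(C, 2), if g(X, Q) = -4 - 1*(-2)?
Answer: -6946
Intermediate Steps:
C = -4 (C = 1*(-4) = -4)
g(X, Q) = -2 (g(X, Q) = -4 + 2 = -2)
3473*g(C, 2) = 3473*(-2) = -6946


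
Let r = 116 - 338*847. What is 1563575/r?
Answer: -312715/57234 ≈ -5.4638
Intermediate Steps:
r = -286170 (r = 116 - 286286 = -286170)
1563575/r = 1563575/(-286170) = 1563575*(-1/286170) = -312715/57234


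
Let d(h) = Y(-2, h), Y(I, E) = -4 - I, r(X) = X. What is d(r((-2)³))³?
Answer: -8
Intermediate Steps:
d(h) = -2 (d(h) = -4 - 1*(-2) = -4 + 2 = -2)
d(r((-2)³))³ = (-2)³ = -8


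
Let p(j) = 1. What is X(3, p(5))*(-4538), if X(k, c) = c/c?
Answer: -4538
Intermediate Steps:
X(k, c) = 1
X(3, p(5))*(-4538) = 1*(-4538) = -4538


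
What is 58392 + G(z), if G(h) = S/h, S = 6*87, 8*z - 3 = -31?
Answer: 407700/7 ≈ 58243.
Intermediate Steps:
z = -7/2 (z = 3/8 + (⅛)*(-31) = 3/8 - 31/8 = -7/2 ≈ -3.5000)
S = 522
G(h) = 522/h
58392 + G(z) = 58392 + 522/(-7/2) = 58392 + 522*(-2/7) = 58392 - 1044/7 = 407700/7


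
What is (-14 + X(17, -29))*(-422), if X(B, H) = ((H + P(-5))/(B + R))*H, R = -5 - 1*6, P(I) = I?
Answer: -190322/3 ≈ -63441.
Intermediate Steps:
R = -11 (R = -5 - 6 = -11)
X(B, H) = H*(-5 + H)/(-11 + B) (X(B, H) = ((H - 5)/(B - 11))*H = ((-5 + H)/(-11 + B))*H = H*(-5 + H)/(-11 + B))
(-14 + X(17, -29))*(-422) = (-14 - 29*(-5 - 29)/(-11 + 17))*(-422) = (-14 - 29*(-34)/6)*(-422) = (-14 - 29*⅙*(-34))*(-422) = (-14 + 493/3)*(-422) = (451/3)*(-422) = -190322/3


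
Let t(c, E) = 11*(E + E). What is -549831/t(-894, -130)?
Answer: 549831/2860 ≈ 192.25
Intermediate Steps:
t(c, E) = 22*E (t(c, E) = 11*(2*E) = 22*E)
-549831/t(-894, -130) = -549831/(22*(-130)) = -549831/(-2860) = -549831*(-1/2860) = 549831/2860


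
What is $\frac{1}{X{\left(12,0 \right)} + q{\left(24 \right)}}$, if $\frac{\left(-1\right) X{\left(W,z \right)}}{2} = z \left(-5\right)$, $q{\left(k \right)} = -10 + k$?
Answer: $\frac{1}{14} \approx 0.071429$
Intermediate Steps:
$X{\left(W,z \right)} = 10 z$ ($X{\left(W,z \right)} = - 2 z \left(-5\right) = - 2 \left(- 5 z\right) = 10 z$)
$\frac{1}{X{\left(12,0 \right)} + q{\left(24 \right)}} = \frac{1}{10 \cdot 0 + \left(-10 + 24\right)} = \frac{1}{0 + 14} = \frac{1}{14}$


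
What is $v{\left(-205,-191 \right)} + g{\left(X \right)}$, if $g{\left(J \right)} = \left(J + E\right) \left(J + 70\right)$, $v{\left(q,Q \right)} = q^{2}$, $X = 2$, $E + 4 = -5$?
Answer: $41521$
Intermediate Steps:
$E = -9$ ($E = -4 - 5 = -9$)
$g{\left(J \right)} = \left(-9 + J\right) \left(70 + J\right)$ ($g{\left(J \right)} = \left(J - 9\right) \left(J + 70\right) = \left(-9 + J\right) \left(70 + J\right)$)
$v{\left(-205,-191 \right)} + g{\left(X \right)} = \left(-205\right)^{2} + \left(-630 + 2^{2} + 61 \cdot 2\right) = 42025 + \left(-630 + 4 + 122\right) = 42025 - 504 = 41521$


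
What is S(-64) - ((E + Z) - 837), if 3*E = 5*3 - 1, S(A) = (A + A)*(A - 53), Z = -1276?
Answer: 51253/3 ≈ 17084.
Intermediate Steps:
S(A) = 2*A*(-53 + A) (S(A) = (2*A)*(-53 + A) = 2*A*(-53 + A))
E = 14/3 (E = (5*3 - 1)/3 = (15 - 1)/3 = (⅓)*14 = 14/3 ≈ 4.6667)
S(-64) - ((E + Z) - 837) = 2*(-64)*(-53 - 64) - ((14/3 - 1276) - 837) = 2*(-64)*(-117) - (-3814/3 - 837) = 14976 - 1*(-6325/3) = 14976 + 6325/3 = 51253/3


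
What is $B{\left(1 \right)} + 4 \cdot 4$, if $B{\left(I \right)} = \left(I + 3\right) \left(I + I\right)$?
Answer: $24$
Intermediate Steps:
$B{\left(I \right)} = 2 I \left(3 + I\right)$ ($B{\left(I \right)} = \left(3 + I\right) 2 I = 2 I \left(3 + I\right)$)
$B{\left(1 \right)} + 4 \cdot 4 = 2 \cdot 1 \left(3 + 1\right) + 4 \cdot 4 = 2 \cdot 1 \cdot 4 + 16 = 8 + 16 = 24$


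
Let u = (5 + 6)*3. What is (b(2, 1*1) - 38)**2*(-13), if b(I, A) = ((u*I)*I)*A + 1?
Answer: -117325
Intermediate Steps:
u = 33 (u = 11*3 = 33)
b(I, A) = 1 + 33*A*I**2 (b(I, A) = ((33*I)*I)*A + 1 = (33*I**2)*A + 1 = 33*A*I**2 + 1 = 1 + 33*A*I**2)
(b(2, 1*1) - 38)**2*(-13) = ((1 + 33*(1*1)*2**2) - 38)**2*(-13) = ((1 + 33*1*4) - 38)**2*(-13) = ((1 + 132) - 38)**2*(-13) = (133 - 38)**2*(-13) = 95**2*(-13) = 9025*(-13) = -117325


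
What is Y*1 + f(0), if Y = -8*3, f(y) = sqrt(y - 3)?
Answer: -24 + I*sqrt(3) ≈ -24.0 + 1.732*I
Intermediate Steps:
f(y) = sqrt(-3 + y)
Y = -24
Y*1 + f(0) = -24*1 + sqrt(-3 + 0) = -24 + sqrt(-3) = -24 + I*sqrt(3)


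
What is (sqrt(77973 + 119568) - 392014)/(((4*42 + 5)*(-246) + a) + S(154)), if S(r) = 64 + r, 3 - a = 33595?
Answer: 196007/37966 - 3*sqrt(21949)/75932 ≈ 5.1568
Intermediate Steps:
a = -33592 (a = 3 - 1*33595 = 3 - 33595 = -33592)
(sqrt(77973 + 119568) - 392014)/(((4*42 + 5)*(-246) + a) + S(154)) = (sqrt(77973 + 119568) - 392014)/(((4*42 + 5)*(-246) - 33592) + (64 + 154)) = (sqrt(197541) - 392014)/(((168 + 5)*(-246) - 33592) + 218) = (3*sqrt(21949) - 392014)/((173*(-246) - 33592) + 218) = (-392014 + 3*sqrt(21949))/((-42558 - 33592) + 218) = (-392014 + 3*sqrt(21949))/(-76150 + 218) = (-392014 + 3*sqrt(21949))/(-75932) = (-392014 + 3*sqrt(21949))*(-1/75932) = 196007/37966 - 3*sqrt(21949)/75932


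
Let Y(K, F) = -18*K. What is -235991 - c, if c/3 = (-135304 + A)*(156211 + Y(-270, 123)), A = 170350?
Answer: -16934918789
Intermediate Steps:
c = 16934682798 (c = 3*((-135304 + 170350)*(156211 - 18*(-270))) = 3*(35046*(156211 + 4860)) = 3*(35046*161071) = 3*5644894266 = 16934682798)
-235991 - c = -235991 - 1*16934682798 = -235991 - 16934682798 = -16934918789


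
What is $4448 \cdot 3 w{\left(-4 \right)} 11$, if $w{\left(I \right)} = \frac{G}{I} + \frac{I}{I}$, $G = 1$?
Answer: $110088$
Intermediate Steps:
$w{\left(I \right)} = 1 + \frac{1}{I}$ ($w{\left(I \right)} = 1 \frac{1}{I} + \frac{I}{I} = \frac{1}{I} + 1 = 1 + \frac{1}{I}$)
$4448 \cdot 3 w{\left(-4 \right)} 11 = 4448 \cdot 3 \frac{1 - 4}{-4} \cdot 11 = 4448 \cdot 3 \left(\left(- \frac{1}{4}\right) \left(-3\right)\right) 11 = 4448 \cdot 3 \cdot \frac{3}{4} \cdot 11 = 4448 \cdot \frac{9}{4} \cdot 11 = 4448 \cdot \frac{99}{4} = 110088$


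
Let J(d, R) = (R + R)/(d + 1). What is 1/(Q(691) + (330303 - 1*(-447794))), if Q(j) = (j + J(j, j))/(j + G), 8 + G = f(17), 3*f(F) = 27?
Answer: 239432/186301560681 ≈ 1.2852e-6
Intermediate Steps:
f(F) = 9 (f(F) = (⅓)*27 = 9)
G = 1 (G = -8 + 9 = 1)
J(d, R) = 2*R/(1 + d) (J(d, R) = (2*R)/(1 + d) = 2*R/(1 + d))
Q(j) = (j + 2*j/(1 + j))/(1 + j) (Q(j) = (j + 2*j/(1 + j))/(j + 1) = (j + 2*j/(1 + j))/(1 + j))
1/(Q(691) + (330303 - 1*(-447794))) = 1/(691*(3 + 691)/(1 + 691)² + (330303 - 1*(-447794))) = 1/(691*694/692² + (330303 + 447794)) = 1/(691*(1/478864)*694 + 778097) = 1/(239777/239432 + 778097) = 1/(186301560681/239432) = 239432/186301560681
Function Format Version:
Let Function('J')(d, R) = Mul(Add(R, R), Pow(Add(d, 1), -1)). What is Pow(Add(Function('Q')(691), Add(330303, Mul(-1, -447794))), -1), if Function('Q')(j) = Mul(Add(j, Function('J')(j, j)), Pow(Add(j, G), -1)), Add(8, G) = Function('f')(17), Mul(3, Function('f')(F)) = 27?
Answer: Rational(239432, 186301560681) ≈ 1.2852e-6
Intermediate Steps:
Function('f')(F) = 9 (Function('f')(F) = Mul(Rational(1, 3), 27) = 9)
G = 1 (G = Add(-8, 9) = 1)
Function('J')(d, R) = Mul(2, R, Pow(Add(1, d), -1)) (Function('J')(d, R) = Mul(Mul(2, R), Pow(Add(1, d), -1)) = Mul(2, R, Pow(Add(1, d), -1)))
Function('Q')(j) = Mul(Pow(Add(1, j), -1), Add(j, Mul(2, j, Pow(Add(1, j), -1)))) (Function('Q')(j) = Mul(Add(j, Mul(2, j, Pow(Add(1, j), -1))), Pow(Add(j, 1), -1)) = Mul(Add(j, Mul(2, j, Pow(Add(1, j), -1))), Pow(Add(1, j), -1)) = Mul(Pow(Add(1, j), -1), Add(j, Mul(2, j, Pow(Add(1, j), -1)))))
Pow(Add(Function('Q')(691), Add(330303, Mul(-1, -447794))), -1) = Pow(Add(Mul(691, Pow(Add(1, 691), -2), Add(3, 691)), Add(330303, Mul(-1, -447794))), -1) = Pow(Add(Mul(691, Pow(692, -2), 694), Add(330303, 447794)), -1) = Pow(Add(Mul(691, Rational(1, 478864), 694), 778097), -1) = Pow(Add(Rational(239777, 239432), 778097), -1) = Pow(Rational(186301560681, 239432), -1) = Rational(239432, 186301560681)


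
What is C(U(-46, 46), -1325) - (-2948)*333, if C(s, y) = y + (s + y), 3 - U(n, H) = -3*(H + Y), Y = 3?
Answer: 979184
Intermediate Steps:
U(n, H) = 12 + 3*H (U(n, H) = 3 - (-3)*(H + 3) = 3 - (-3)*(3 + H) = 3 - (-9 - 3*H) = 3 + (9 + 3*H) = 12 + 3*H)
C(s, y) = s + 2*y
C(U(-46, 46), -1325) - (-2948)*333 = ((12 + 3*46) + 2*(-1325)) - (-2948)*333 = ((12 + 138) - 2650) - 1*(-981684) = (150 - 2650) + 981684 = -2500 + 981684 = 979184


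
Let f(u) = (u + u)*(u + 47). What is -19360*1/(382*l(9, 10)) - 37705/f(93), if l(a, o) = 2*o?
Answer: -3961003/994728 ≈ -3.9820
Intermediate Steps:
f(u) = 2*u*(47 + u) (f(u) = (2*u)*(47 + u) = 2*u*(47 + u))
-19360*1/(382*l(9, 10)) - 37705/f(93) = -19360/(382*(2*10)) - 37705*1/(186*(47 + 93)) = -19360/(382*20) - 37705/(2*93*140) = -19360/7640 - 37705/26040 = -19360*1/7640 - 37705*1/26040 = -484/191 - 7541/5208 = -3961003/994728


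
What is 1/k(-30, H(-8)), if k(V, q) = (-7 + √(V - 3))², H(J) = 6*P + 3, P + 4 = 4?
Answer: (7 - I*√33)⁻² ≈ 0.0023795 + 0.011961*I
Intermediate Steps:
P = 0 (P = -4 + 4 = 0)
H(J) = 3 (H(J) = 6*0 + 3 = 0 + 3 = 3)
k(V, q) = (-7 + √(-3 + V))²
1/k(-30, H(-8)) = 1/((-7 + √(-3 - 30))²) = 1/((-7 + √(-33))²) = 1/((-7 + I*√33)²) = (-7 + I*√33)⁻²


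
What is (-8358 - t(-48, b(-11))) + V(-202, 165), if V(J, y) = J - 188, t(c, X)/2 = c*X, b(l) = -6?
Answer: -9324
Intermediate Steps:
t(c, X) = 2*X*c (t(c, X) = 2*(c*X) = 2*(X*c) = 2*X*c)
V(J, y) = -188 + J
(-8358 - t(-48, b(-11))) + V(-202, 165) = (-8358 - 2*(-6)*(-48)) + (-188 - 202) = (-8358 - 1*576) - 390 = (-8358 - 576) - 390 = -8934 - 390 = -9324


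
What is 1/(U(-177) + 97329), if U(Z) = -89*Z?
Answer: 1/113082 ≈ 8.8431e-6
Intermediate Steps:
1/(U(-177) + 97329) = 1/(-89*(-177) + 97329) = 1/(15753 + 97329) = 1/113082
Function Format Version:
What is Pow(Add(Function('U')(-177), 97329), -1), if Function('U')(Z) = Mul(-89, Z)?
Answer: Rational(1, 113082) ≈ 8.8431e-6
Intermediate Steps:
Pow(Add(Function('U')(-177), 97329), -1) = Pow(Add(Mul(-89, -177), 97329), -1) = Pow(Add(15753, 97329), -1) = Pow(113082, -1) = Rational(1, 113082)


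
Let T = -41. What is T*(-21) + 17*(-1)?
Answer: 844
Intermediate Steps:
T*(-21) + 17*(-1) = -41*(-21) + 17*(-1) = 861 - 17 = 844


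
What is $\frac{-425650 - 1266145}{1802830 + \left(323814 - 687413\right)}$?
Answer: $- \frac{1691795}{1439231} \approx -1.1755$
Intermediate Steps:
$\frac{-425650 - 1266145}{1802830 + \left(323814 - 687413\right)} = - \frac{1691795}{1802830 - 363599} = - \frac{1691795}{1439231}$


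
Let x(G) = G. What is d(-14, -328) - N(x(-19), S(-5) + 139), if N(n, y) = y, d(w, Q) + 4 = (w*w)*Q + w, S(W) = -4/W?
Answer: -322229/5 ≈ -64446.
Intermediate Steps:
d(w, Q) = -4 + w + Q*w² (d(w, Q) = -4 + ((w*w)*Q + w) = -4 + (w²*Q + w) = -4 + (Q*w² + w) = -4 + (w + Q*w²) = -4 + w + Q*w²)
d(-14, -328) - N(x(-19), S(-5) + 139) = (-4 - 14 - 328*(-14)²) - (-4/(-5) + 139) = (-4 - 14 - 328*196) - (-4*(-⅕) + 139) = (-4 - 14 - 64288) - (⅘ + 139) = -64306 - 1*699/5 = -64306 - 699/5 = -322229/5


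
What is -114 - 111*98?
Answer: -10992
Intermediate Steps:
-114 - 111*98 = -114 - 10878 = -10992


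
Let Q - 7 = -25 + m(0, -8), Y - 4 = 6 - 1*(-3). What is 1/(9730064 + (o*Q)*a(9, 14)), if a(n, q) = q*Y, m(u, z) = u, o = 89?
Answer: 1/9438500 ≈ 1.0595e-7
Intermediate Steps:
Y = 13 (Y = 4 + (6 - 1*(-3)) = 4 + (6 + 3) = 4 + 9 = 13)
Q = -18 (Q = 7 + (-25 + 0) = 7 - 25 = -18)
a(n, q) = 13*q (a(n, q) = q*13 = 13*q)
1/(9730064 + (o*Q)*a(9, 14)) = 1/(9730064 + (89*(-18))*(13*14)) = 1/(9730064 - 1602*182) = 1/(9730064 - 291564) = 1/9438500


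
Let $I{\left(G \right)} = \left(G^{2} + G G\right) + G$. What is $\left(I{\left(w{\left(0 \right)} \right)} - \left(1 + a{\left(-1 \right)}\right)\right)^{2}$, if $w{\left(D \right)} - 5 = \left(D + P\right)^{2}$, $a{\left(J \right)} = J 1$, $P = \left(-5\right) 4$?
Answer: $107882687025$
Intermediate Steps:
$P = -20$
$a{\left(J \right)} = J$
$w{\left(D \right)} = 5 + \left(-20 + D\right)^{2}$ ($w{\left(D \right)} = 5 + \left(D - 20\right)^{2} = 5 + \left(-20 + D\right)^{2}$)
$I{\left(G \right)} = G + 2 G^{2}$ ($I{\left(G \right)} = \left(G^{2} + G^{2}\right) + G = 2 G^{2} + G = G + 2 G^{2}$)
$\left(I{\left(w{\left(0 \right)} \right)} - \left(1 + a{\left(-1 \right)}\right)\right)^{2} = \left(\left(5 + \left(-20 + 0\right)^{2}\right) \left(1 + 2 \left(5 + \left(-20 + 0\right)^{2}\right)\right) - 0\right)^{2} = \left(\left(5 + \left(-20\right)^{2}\right) \left(1 + 2 \left(5 + \left(-20\right)^{2}\right)\right) + \left(-1 + 1\right)\right)^{2} = \left(\left(5 + 400\right) \left(1 + 2 \left(5 + 400\right)\right) + 0\right)^{2} = \left(405 \left(1 + 2 \cdot 405\right) + 0\right)^{2} = \left(405 \left(1 + 810\right) + 0\right)^{2} = \left(405 \cdot 811 + 0\right)^{2} = \left(328455 + 0\right)^{2} = 328455^{2} = 107882687025$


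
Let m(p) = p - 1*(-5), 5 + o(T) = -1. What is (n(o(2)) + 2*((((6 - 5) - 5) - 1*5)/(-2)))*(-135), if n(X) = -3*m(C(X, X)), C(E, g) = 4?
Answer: 2430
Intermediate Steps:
o(T) = -6 (o(T) = -5 - 1 = -6)
m(p) = 5 + p (m(p) = p + 5 = 5 + p)
n(X) = -27 (n(X) = -3*(5 + 4) = -3*9 = -27)
(n(o(2)) + 2*((((6 - 5) - 5) - 1*5)/(-2)))*(-135) = (-27 + 2*((((6 - 5) - 5) - 1*5)/(-2)))*(-135) = (-27 + 2*(((1 - 5) - 5)*(-½)))*(-135) = (-27 + 2*((-4 - 5)*(-½)))*(-135) = (-27 + 2*(-9*(-½)))*(-135) = (-27 + 2*(9/2))*(-135) = (-27 + 9)*(-135) = -18*(-135) = 2430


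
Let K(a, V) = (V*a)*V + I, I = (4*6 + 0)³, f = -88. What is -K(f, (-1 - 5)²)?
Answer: 100224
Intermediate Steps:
I = 13824 (I = (24 + 0)³ = 24³ = 13824)
K(a, V) = 13824 + a*V² (K(a, V) = (V*a)*V + 13824 = a*V² + 13824 = 13824 + a*V²)
-K(f, (-1 - 5)²) = -(13824 - 88*(-1 - 5)⁴) = -(13824 - 88*((-6)²)²) = -(13824 - 88*36²) = -(13824 - 88*1296) = -(13824 - 114048) = -1*(-100224) = 100224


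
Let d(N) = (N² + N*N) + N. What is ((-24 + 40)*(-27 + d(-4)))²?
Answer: 256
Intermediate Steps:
d(N) = N + 2*N² (d(N) = (N² + N²) + N = 2*N² + N = N + 2*N²)
((-24 + 40)*(-27 + d(-4)))² = ((-24 + 40)*(-27 - 4*(1 + 2*(-4))))² = (16*(-27 - 4*(1 - 8)))² = (16*(-27 - 4*(-7)))² = (16*(-27 + 28))² = (16*1)² = 16² = 256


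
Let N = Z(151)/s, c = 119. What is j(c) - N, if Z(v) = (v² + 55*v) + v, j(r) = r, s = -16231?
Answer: 1962746/16231 ≈ 120.93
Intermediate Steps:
Z(v) = v² + 56*v
N = -31257/16231 (N = (151*(56 + 151))/(-16231) = (151*207)*(-1/16231) = 31257*(-1/16231) = -31257/16231 ≈ -1.9258)
j(c) - N = 119 - 1*(-31257/16231) = 119 + 31257/16231 = 1962746/16231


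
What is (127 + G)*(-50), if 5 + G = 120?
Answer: -12100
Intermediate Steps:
G = 115 (G = -5 + 120 = 115)
(127 + G)*(-50) = (127 + 115)*(-50) = 242*(-50) = -12100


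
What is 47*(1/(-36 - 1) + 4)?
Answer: 6909/37 ≈ 186.73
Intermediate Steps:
47*(1/(-36 - 1) + 4) = 47*(1/(-37) + 4) = 47*(-1/37 + 4) = 47*(147/37) = 6909/37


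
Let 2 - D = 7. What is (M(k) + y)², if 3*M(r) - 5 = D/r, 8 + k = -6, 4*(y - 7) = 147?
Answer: 1625625/784 ≈ 2073.5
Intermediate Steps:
D = -5 (D = 2 - 1*7 = 2 - 7 = -5)
y = 175/4 (y = 7 + (¼)*147 = 7 + 147/4 = 175/4 ≈ 43.750)
k = -14 (k = -8 - 6 = -14)
M(r) = 5/3 - 5/(3*r) (M(r) = 5/3 + (-5/r)/3 = 5/3 - 5/(3*r))
(M(k) + y)² = ((5/3)*(-1 - 14)/(-14) + 175/4)² = ((5/3)*(-1/14)*(-15) + 175/4)² = (25/14 + 175/4)² = (1275/28)² = 1625625/784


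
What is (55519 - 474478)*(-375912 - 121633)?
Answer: 208450955655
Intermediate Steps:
(55519 - 474478)*(-375912 - 121633) = -418959*(-497545) = 208450955655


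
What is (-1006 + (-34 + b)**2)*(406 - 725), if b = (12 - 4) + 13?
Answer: 267003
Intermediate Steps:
b = 21 (b = 8 + 13 = 21)
(-1006 + (-34 + b)**2)*(406 - 725) = (-1006 + (-34 + 21)**2)*(406 - 725) = (-1006 + (-13)**2)*(-319) = (-1006 + 169)*(-319) = -837*(-319) = 267003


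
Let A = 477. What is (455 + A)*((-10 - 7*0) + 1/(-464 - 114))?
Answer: -2693946/289 ≈ -9321.6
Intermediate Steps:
(455 + A)*((-10 - 7*0) + 1/(-464 - 114)) = (455 + 477)*((-10 - 7*0) + 1/(-464 - 114)) = 932*((-10 + 0) + 1/(-578)) = 932*(-10 - 1/578) = 932*(-5781/578) = -2693946/289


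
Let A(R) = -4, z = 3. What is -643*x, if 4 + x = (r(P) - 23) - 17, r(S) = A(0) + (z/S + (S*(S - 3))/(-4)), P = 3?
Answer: 30221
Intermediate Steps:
r(S) = -4 + 3/S - S*(-3 + S)/4 (r(S) = -4 + (3/S + (S*(S - 3))/(-4)) = -4 + (3/S + (S*(-3 + S))*(-¼)) = -4 + (3/S - S*(-3 + S)/4) = -4 + 3/S - S*(-3 + S)/4)
x = -47 (x = -4 + (((¼)*(12 + 3*(-16 - 1*3² + 3*3))/3 - 23) - 17) = -4 + (((¼)*(⅓)*(12 + 3*(-16 - 1*9 + 9)) - 23) - 17) = -4 + (((¼)*(⅓)*(12 + 3*(-16 - 9 + 9)) - 23) - 17) = -4 + (((¼)*(⅓)*(12 + 3*(-16)) - 23) - 17) = -4 + (((¼)*(⅓)*(12 - 48) - 23) - 17) = -4 + (((¼)*(⅓)*(-36) - 23) - 17) = -4 + ((-3 - 23) - 17) = -4 + (-26 - 17) = -4 - 43 = -47)
-643*x = -643*(-47) = 30221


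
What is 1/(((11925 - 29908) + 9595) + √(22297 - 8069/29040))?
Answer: -243587520/2042564620949 - 44*√9712452165/2042564620949 ≈ -0.00012138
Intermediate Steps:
1/(((11925 - 29908) + 9595) + √(22297 - 8069/29040)) = 1/((-17983 + 9595) + √(22297 - 8069*1/29040)) = 1/(-8388 + √(22297 - 8069/29040)) = 1/(-8388 + √(647496811/29040)) = 1/(-8388 + √9712452165/660)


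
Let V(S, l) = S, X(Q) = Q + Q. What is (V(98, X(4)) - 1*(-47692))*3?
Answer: 143370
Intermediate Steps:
X(Q) = 2*Q
(V(98, X(4)) - 1*(-47692))*3 = (98 - 1*(-47692))*3 = (98 + 47692)*3 = 47790*3 = 143370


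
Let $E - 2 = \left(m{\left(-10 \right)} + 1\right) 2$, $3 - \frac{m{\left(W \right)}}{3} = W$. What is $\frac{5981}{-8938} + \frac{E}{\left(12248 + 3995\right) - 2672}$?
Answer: $- \frac{1961835}{2958478} \approx -0.66312$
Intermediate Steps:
$m{\left(W \right)} = 9 - 3 W$
$E = 82$ ($E = 2 + \left(\left(9 - -30\right) + 1\right) 2 = 2 + \left(\left(9 + 30\right) + 1\right) 2 = 2 + \left(39 + 1\right) 2 = 2 + 40 \cdot 2 = 2 + 80 = 82$)
$\frac{5981}{-8938} + \frac{E}{\left(12248 + 3995\right) - 2672} = \frac{5981}{-8938} + \frac{82}{\left(12248 + 3995\right) - 2672} = 5981 \left(- \frac{1}{8938}\right) + \frac{82}{16243 - 2672} = - \frac{5981}{8938} + \frac{82}{13571} = - \frac{5981}{8938} + 82 \cdot \frac{1}{13571} = - \frac{5981}{8938} + \frac{2}{331} = - \frac{1961835}{2958478}$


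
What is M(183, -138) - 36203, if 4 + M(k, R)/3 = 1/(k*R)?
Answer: -304857871/8418 ≈ -36215.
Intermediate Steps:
M(k, R) = -12 + 3/(R*k) (M(k, R) = -12 + 3/((k*R)) = -12 + 3/((R*k)) = -12 + 3*(1/(R*k)) = -12 + 3/(R*k))
M(183, -138) - 36203 = (-12 + 3/(-138*183)) - 36203 = (-12 + 3*(-1/138)*(1/183)) - 36203 = (-12 - 1/8418) - 36203 = -101017/8418 - 36203 = -304857871/8418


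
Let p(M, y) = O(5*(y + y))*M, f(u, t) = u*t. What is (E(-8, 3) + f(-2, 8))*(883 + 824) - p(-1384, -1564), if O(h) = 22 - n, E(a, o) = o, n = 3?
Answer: 4105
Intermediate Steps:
O(h) = 19 (O(h) = 22 - 1*3 = 22 - 3 = 19)
f(u, t) = t*u
p(M, y) = 19*M
(E(-8, 3) + f(-2, 8))*(883 + 824) - p(-1384, -1564) = (3 + 8*(-2))*(883 + 824) - 19*(-1384) = (3 - 16)*1707 - 1*(-26296) = -13*1707 + 26296 = -22191 + 26296 = 4105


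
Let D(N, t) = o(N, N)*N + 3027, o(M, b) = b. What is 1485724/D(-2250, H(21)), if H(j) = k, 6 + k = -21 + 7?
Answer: 1485724/5065527 ≈ 0.29330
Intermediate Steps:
k = -20 (k = -6 + (-21 + 7) = -6 - 14 = -20)
H(j) = -20
D(N, t) = 3027 + N**2 (D(N, t) = N*N + 3027 = N**2 + 3027 = 3027 + N**2)
1485724/D(-2250, H(21)) = 1485724/(3027 + (-2250)**2) = 1485724/(3027 + 5062500) = 1485724/5065527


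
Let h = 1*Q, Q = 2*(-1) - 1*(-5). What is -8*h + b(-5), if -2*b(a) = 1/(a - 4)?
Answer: -431/18 ≈ -23.944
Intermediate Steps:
Q = 3 (Q = -2 + 5 = 3)
b(a) = -1/(2*(-4 + a)) (b(a) = -1/(2*(a - 4)) = -1/(2*(-4 + a)))
h = 3 (h = 1*3 = 3)
-8*h + b(-5) = -8*3 - 1/(-8 + 2*(-5)) = -24 - 1/(-8 - 10) = -24 - 1/(-18) = -24 - 1*(-1/18) = -24 + 1/18 = -431/18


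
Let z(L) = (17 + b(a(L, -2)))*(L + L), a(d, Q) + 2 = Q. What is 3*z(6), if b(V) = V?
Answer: 468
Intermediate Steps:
a(d, Q) = -2 + Q
z(L) = 26*L (z(L) = (17 + (-2 - 2))*(L + L) = (17 - 4)*(2*L) = 13*(2*L) = 26*L)
3*z(6) = 3*(26*6) = 3*156 = 468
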